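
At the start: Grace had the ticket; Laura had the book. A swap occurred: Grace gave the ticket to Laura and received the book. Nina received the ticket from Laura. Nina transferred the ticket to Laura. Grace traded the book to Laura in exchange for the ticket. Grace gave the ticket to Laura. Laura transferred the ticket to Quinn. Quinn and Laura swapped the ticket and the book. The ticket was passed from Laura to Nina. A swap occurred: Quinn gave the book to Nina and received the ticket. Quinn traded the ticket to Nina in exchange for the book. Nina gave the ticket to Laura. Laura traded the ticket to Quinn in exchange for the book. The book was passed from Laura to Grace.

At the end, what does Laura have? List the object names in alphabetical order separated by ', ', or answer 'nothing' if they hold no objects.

Answer: nothing

Derivation:
Tracking all object holders:
Start: ticket:Grace, book:Laura
Event 1 (swap ticket<->book: now ticket:Laura, book:Grace). State: ticket:Laura, book:Grace
Event 2 (give ticket: Laura -> Nina). State: ticket:Nina, book:Grace
Event 3 (give ticket: Nina -> Laura). State: ticket:Laura, book:Grace
Event 4 (swap book<->ticket: now book:Laura, ticket:Grace). State: ticket:Grace, book:Laura
Event 5 (give ticket: Grace -> Laura). State: ticket:Laura, book:Laura
Event 6 (give ticket: Laura -> Quinn). State: ticket:Quinn, book:Laura
Event 7 (swap ticket<->book: now ticket:Laura, book:Quinn). State: ticket:Laura, book:Quinn
Event 8 (give ticket: Laura -> Nina). State: ticket:Nina, book:Quinn
Event 9 (swap book<->ticket: now book:Nina, ticket:Quinn). State: ticket:Quinn, book:Nina
Event 10 (swap ticket<->book: now ticket:Nina, book:Quinn). State: ticket:Nina, book:Quinn
Event 11 (give ticket: Nina -> Laura). State: ticket:Laura, book:Quinn
Event 12 (swap ticket<->book: now ticket:Quinn, book:Laura). State: ticket:Quinn, book:Laura
Event 13 (give book: Laura -> Grace). State: ticket:Quinn, book:Grace

Final state: ticket:Quinn, book:Grace
Laura holds: (nothing).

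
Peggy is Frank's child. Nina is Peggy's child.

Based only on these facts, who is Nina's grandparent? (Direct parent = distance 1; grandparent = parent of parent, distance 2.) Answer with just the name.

Reconstructing the parent chain from the given facts:
  Frank -> Peggy -> Nina
(each arrow means 'parent of the next')
Positions in the chain (0 = top):
  position of Frank: 0
  position of Peggy: 1
  position of Nina: 2

Nina is at position 2; the grandparent is 2 steps up the chain, i.e. position 0: Frank.

Answer: Frank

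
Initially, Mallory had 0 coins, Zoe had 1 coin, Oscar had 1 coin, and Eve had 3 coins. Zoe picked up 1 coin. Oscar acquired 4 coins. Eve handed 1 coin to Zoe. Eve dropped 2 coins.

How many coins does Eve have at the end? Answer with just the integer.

Answer: 0

Derivation:
Tracking counts step by step:
Start: Mallory=0, Zoe=1, Oscar=1, Eve=3
Event 1 (Zoe +1): Zoe: 1 -> 2. State: Mallory=0, Zoe=2, Oscar=1, Eve=3
Event 2 (Oscar +4): Oscar: 1 -> 5. State: Mallory=0, Zoe=2, Oscar=5, Eve=3
Event 3 (Eve -> Zoe, 1): Eve: 3 -> 2, Zoe: 2 -> 3. State: Mallory=0, Zoe=3, Oscar=5, Eve=2
Event 4 (Eve -2): Eve: 2 -> 0. State: Mallory=0, Zoe=3, Oscar=5, Eve=0

Eve's final count: 0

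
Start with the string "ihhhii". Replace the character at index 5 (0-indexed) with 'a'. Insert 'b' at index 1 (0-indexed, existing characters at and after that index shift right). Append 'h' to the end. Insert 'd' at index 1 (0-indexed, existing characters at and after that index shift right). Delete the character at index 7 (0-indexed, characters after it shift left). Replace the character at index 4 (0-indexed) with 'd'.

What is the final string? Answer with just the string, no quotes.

Answer: idbhdhih

Derivation:
Applying each edit step by step:
Start: "ihhhii"
Op 1 (replace idx 5: 'i' -> 'a'): "ihhhii" -> "ihhhia"
Op 2 (insert 'b' at idx 1): "ihhhia" -> "ibhhhia"
Op 3 (append 'h'): "ibhhhia" -> "ibhhhiah"
Op 4 (insert 'd' at idx 1): "ibhhhiah" -> "idbhhhiah"
Op 5 (delete idx 7 = 'a'): "idbhhhiah" -> "idbhhhih"
Op 6 (replace idx 4: 'h' -> 'd'): "idbhhhih" -> "idbhdhih"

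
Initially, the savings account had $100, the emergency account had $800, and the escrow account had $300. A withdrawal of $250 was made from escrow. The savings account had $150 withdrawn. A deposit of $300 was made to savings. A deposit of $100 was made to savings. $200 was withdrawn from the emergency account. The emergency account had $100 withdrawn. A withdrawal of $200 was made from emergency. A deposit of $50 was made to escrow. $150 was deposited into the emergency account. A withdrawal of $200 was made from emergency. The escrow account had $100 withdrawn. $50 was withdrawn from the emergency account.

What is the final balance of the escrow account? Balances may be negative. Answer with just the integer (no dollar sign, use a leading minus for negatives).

Tracking account balances step by step:
Start: savings=100, emergency=800, escrow=300
Event 1 (withdraw 250 from escrow): escrow: 300 - 250 = 50. Balances: savings=100, emergency=800, escrow=50
Event 2 (withdraw 150 from savings): savings: 100 - 150 = -50. Balances: savings=-50, emergency=800, escrow=50
Event 3 (deposit 300 to savings): savings: -50 + 300 = 250. Balances: savings=250, emergency=800, escrow=50
Event 4 (deposit 100 to savings): savings: 250 + 100 = 350. Balances: savings=350, emergency=800, escrow=50
Event 5 (withdraw 200 from emergency): emergency: 800 - 200 = 600. Balances: savings=350, emergency=600, escrow=50
Event 6 (withdraw 100 from emergency): emergency: 600 - 100 = 500. Balances: savings=350, emergency=500, escrow=50
Event 7 (withdraw 200 from emergency): emergency: 500 - 200 = 300. Balances: savings=350, emergency=300, escrow=50
Event 8 (deposit 50 to escrow): escrow: 50 + 50 = 100. Balances: savings=350, emergency=300, escrow=100
Event 9 (deposit 150 to emergency): emergency: 300 + 150 = 450. Balances: savings=350, emergency=450, escrow=100
Event 10 (withdraw 200 from emergency): emergency: 450 - 200 = 250. Balances: savings=350, emergency=250, escrow=100
Event 11 (withdraw 100 from escrow): escrow: 100 - 100 = 0. Balances: savings=350, emergency=250, escrow=0
Event 12 (withdraw 50 from emergency): emergency: 250 - 50 = 200. Balances: savings=350, emergency=200, escrow=0

Final balance of escrow: 0

Answer: 0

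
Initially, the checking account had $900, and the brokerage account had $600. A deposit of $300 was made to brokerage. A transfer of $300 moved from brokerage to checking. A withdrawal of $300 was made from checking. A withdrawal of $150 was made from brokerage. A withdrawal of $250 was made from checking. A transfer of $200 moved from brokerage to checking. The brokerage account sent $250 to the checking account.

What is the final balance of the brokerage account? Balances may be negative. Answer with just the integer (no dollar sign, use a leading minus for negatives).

Tracking account balances step by step:
Start: checking=900, brokerage=600
Event 1 (deposit 300 to brokerage): brokerage: 600 + 300 = 900. Balances: checking=900, brokerage=900
Event 2 (transfer 300 brokerage -> checking): brokerage: 900 - 300 = 600, checking: 900 + 300 = 1200. Balances: checking=1200, brokerage=600
Event 3 (withdraw 300 from checking): checking: 1200 - 300 = 900. Balances: checking=900, brokerage=600
Event 4 (withdraw 150 from brokerage): brokerage: 600 - 150 = 450. Balances: checking=900, brokerage=450
Event 5 (withdraw 250 from checking): checking: 900 - 250 = 650. Balances: checking=650, brokerage=450
Event 6 (transfer 200 brokerage -> checking): brokerage: 450 - 200 = 250, checking: 650 + 200 = 850. Balances: checking=850, brokerage=250
Event 7 (transfer 250 brokerage -> checking): brokerage: 250 - 250 = 0, checking: 850 + 250 = 1100. Balances: checking=1100, brokerage=0

Final balance of brokerage: 0

Answer: 0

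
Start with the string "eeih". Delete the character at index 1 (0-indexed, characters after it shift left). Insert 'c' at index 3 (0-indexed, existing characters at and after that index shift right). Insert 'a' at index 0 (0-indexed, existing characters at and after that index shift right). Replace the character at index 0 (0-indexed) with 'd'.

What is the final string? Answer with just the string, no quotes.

Applying each edit step by step:
Start: "eeih"
Op 1 (delete idx 1 = 'e'): "eeih" -> "eih"
Op 2 (insert 'c' at idx 3): "eih" -> "eihc"
Op 3 (insert 'a' at idx 0): "eihc" -> "aeihc"
Op 4 (replace idx 0: 'a' -> 'd'): "aeihc" -> "deihc"

Answer: deihc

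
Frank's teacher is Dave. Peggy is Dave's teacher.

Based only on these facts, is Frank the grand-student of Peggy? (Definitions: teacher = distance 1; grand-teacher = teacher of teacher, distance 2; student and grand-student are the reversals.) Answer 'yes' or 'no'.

Answer: yes

Derivation:
Reconstructing the teacher chain from the given facts:
  Peggy -> Dave -> Frank
(each arrow means 'teacher of the next')
Positions in the chain (0 = top):
  position of Peggy: 0
  position of Dave: 1
  position of Frank: 2

Frank is at position 2, Peggy is at position 0; signed distance (j - i) = -2.
'grand-student' requires j - i = -2. Actual distance is -2, so the relation HOLDS.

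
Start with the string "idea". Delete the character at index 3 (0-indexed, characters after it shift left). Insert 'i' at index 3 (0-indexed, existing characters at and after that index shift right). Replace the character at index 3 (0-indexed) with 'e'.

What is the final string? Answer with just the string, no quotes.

Applying each edit step by step:
Start: "idea"
Op 1 (delete idx 3 = 'a'): "idea" -> "ide"
Op 2 (insert 'i' at idx 3): "ide" -> "idei"
Op 3 (replace idx 3: 'i' -> 'e'): "idei" -> "idee"

Answer: idee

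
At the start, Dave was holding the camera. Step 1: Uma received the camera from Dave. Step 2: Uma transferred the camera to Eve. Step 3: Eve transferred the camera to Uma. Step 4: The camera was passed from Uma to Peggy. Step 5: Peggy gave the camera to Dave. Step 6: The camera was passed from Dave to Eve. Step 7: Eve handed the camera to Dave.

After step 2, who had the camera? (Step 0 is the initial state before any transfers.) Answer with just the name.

Tracking the camera holder through step 2:
After step 0 (start): Dave
After step 1: Uma
After step 2: Eve

At step 2, the holder is Eve.

Answer: Eve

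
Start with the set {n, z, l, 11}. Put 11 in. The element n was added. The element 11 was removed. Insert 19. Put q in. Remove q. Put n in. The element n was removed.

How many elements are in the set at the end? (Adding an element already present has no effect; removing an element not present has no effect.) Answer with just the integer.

Answer: 3

Derivation:
Tracking the set through each operation:
Start: {11, l, n, z}
Event 1 (add 11): already present, no change. Set: {11, l, n, z}
Event 2 (add n): already present, no change. Set: {11, l, n, z}
Event 3 (remove 11): removed. Set: {l, n, z}
Event 4 (add 19): added. Set: {19, l, n, z}
Event 5 (add q): added. Set: {19, l, n, q, z}
Event 6 (remove q): removed. Set: {19, l, n, z}
Event 7 (add n): already present, no change. Set: {19, l, n, z}
Event 8 (remove n): removed. Set: {19, l, z}

Final set: {19, l, z} (size 3)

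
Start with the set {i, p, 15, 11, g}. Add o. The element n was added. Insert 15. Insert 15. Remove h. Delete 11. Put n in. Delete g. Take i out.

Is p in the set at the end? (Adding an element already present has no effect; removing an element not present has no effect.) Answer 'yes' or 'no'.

Tracking the set through each operation:
Start: {11, 15, g, i, p}
Event 1 (add o): added. Set: {11, 15, g, i, o, p}
Event 2 (add n): added. Set: {11, 15, g, i, n, o, p}
Event 3 (add 15): already present, no change. Set: {11, 15, g, i, n, o, p}
Event 4 (add 15): already present, no change. Set: {11, 15, g, i, n, o, p}
Event 5 (remove h): not present, no change. Set: {11, 15, g, i, n, o, p}
Event 6 (remove 11): removed. Set: {15, g, i, n, o, p}
Event 7 (add n): already present, no change. Set: {15, g, i, n, o, p}
Event 8 (remove g): removed. Set: {15, i, n, o, p}
Event 9 (remove i): removed. Set: {15, n, o, p}

Final set: {15, n, o, p} (size 4)
p is in the final set.

Answer: yes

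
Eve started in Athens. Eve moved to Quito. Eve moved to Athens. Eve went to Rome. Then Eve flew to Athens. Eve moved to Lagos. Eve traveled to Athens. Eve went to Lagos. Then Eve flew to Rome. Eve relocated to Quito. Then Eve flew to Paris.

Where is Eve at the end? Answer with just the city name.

Tracking Eve's location:
Start: Eve is in Athens.
After move 1: Athens -> Quito. Eve is in Quito.
After move 2: Quito -> Athens. Eve is in Athens.
After move 3: Athens -> Rome. Eve is in Rome.
After move 4: Rome -> Athens. Eve is in Athens.
After move 5: Athens -> Lagos. Eve is in Lagos.
After move 6: Lagos -> Athens. Eve is in Athens.
After move 7: Athens -> Lagos. Eve is in Lagos.
After move 8: Lagos -> Rome. Eve is in Rome.
After move 9: Rome -> Quito. Eve is in Quito.
After move 10: Quito -> Paris. Eve is in Paris.

Answer: Paris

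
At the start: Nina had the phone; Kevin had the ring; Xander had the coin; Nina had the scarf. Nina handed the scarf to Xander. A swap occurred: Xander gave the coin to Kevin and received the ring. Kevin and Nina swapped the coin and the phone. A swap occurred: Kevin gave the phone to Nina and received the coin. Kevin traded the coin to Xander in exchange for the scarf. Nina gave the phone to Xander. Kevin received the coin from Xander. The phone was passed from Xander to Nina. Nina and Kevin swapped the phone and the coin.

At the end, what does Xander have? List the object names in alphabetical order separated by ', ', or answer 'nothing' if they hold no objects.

Answer: ring

Derivation:
Tracking all object holders:
Start: phone:Nina, ring:Kevin, coin:Xander, scarf:Nina
Event 1 (give scarf: Nina -> Xander). State: phone:Nina, ring:Kevin, coin:Xander, scarf:Xander
Event 2 (swap coin<->ring: now coin:Kevin, ring:Xander). State: phone:Nina, ring:Xander, coin:Kevin, scarf:Xander
Event 3 (swap coin<->phone: now coin:Nina, phone:Kevin). State: phone:Kevin, ring:Xander, coin:Nina, scarf:Xander
Event 4 (swap phone<->coin: now phone:Nina, coin:Kevin). State: phone:Nina, ring:Xander, coin:Kevin, scarf:Xander
Event 5 (swap coin<->scarf: now coin:Xander, scarf:Kevin). State: phone:Nina, ring:Xander, coin:Xander, scarf:Kevin
Event 6 (give phone: Nina -> Xander). State: phone:Xander, ring:Xander, coin:Xander, scarf:Kevin
Event 7 (give coin: Xander -> Kevin). State: phone:Xander, ring:Xander, coin:Kevin, scarf:Kevin
Event 8 (give phone: Xander -> Nina). State: phone:Nina, ring:Xander, coin:Kevin, scarf:Kevin
Event 9 (swap phone<->coin: now phone:Kevin, coin:Nina). State: phone:Kevin, ring:Xander, coin:Nina, scarf:Kevin

Final state: phone:Kevin, ring:Xander, coin:Nina, scarf:Kevin
Xander holds: ring.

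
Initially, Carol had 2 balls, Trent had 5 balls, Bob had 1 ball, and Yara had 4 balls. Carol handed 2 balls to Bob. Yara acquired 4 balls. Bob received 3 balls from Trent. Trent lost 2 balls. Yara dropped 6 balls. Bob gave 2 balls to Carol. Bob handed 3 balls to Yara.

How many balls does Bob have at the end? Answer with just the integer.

Tracking counts step by step:
Start: Carol=2, Trent=5, Bob=1, Yara=4
Event 1 (Carol -> Bob, 2): Carol: 2 -> 0, Bob: 1 -> 3. State: Carol=0, Trent=5, Bob=3, Yara=4
Event 2 (Yara +4): Yara: 4 -> 8. State: Carol=0, Trent=5, Bob=3, Yara=8
Event 3 (Trent -> Bob, 3): Trent: 5 -> 2, Bob: 3 -> 6. State: Carol=0, Trent=2, Bob=6, Yara=8
Event 4 (Trent -2): Trent: 2 -> 0. State: Carol=0, Trent=0, Bob=6, Yara=8
Event 5 (Yara -6): Yara: 8 -> 2. State: Carol=0, Trent=0, Bob=6, Yara=2
Event 6 (Bob -> Carol, 2): Bob: 6 -> 4, Carol: 0 -> 2. State: Carol=2, Trent=0, Bob=4, Yara=2
Event 7 (Bob -> Yara, 3): Bob: 4 -> 1, Yara: 2 -> 5. State: Carol=2, Trent=0, Bob=1, Yara=5

Bob's final count: 1

Answer: 1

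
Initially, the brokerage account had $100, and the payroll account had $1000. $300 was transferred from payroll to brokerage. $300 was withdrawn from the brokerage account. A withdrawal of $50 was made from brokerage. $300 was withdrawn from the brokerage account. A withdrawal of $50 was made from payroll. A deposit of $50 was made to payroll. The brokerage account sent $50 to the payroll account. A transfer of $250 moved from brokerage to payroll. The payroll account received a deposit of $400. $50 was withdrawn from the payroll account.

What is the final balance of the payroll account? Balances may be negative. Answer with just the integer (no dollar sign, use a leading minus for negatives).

Tracking account balances step by step:
Start: brokerage=100, payroll=1000
Event 1 (transfer 300 payroll -> brokerage): payroll: 1000 - 300 = 700, brokerage: 100 + 300 = 400. Balances: brokerage=400, payroll=700
Event 2 (withdraw 300 from brokerage): brokerage: 400 - 300 = 100. Balances: brokerage=100, payroll=700
Event 3 (withdraw 50 from brokerage): brokerage: 100 - 50 = 50. Balances: brokerage=50, payroll=700
Event 4 (withdraw 300 from brokerage): brokerage: 50 - 300 = -250. Balances: brokerage=-250, payroll=700
Event 5 (withdraw 50 from payroll): payroll: 700 - 50 = 650. Balances: brokerage=-250, payroll=650
Event 6 (deposit 50 to payroll): payroll: 650 + 50 = 700. Balances: brokerage=-250, payroll=700
Event 7 (transfer 50 brokerage -> payroll): brokerage: -250 - 50 = -300, payroll: 700 + 50 = 750. Balances: brokerage=-300, payroll=750
Event 8 (transfer 250 brokerage -> payroll): brokerage: -300 - 250 = -550, payroll: 750 + 250 = 1000. Balances: brokerage=-550, payroll=1000
Event 9 (deposit 400 to payroll): payroll: 1000 + 400 = 1400. Balances: brokerage=-550, payroll=1400
Event 10 (withdraw 50 from payroll): payroll: 1400 - 50 = 1350. Balances: brokerage=-550, payroll=1350

Final balance of payroll: 1350

Answer: 1350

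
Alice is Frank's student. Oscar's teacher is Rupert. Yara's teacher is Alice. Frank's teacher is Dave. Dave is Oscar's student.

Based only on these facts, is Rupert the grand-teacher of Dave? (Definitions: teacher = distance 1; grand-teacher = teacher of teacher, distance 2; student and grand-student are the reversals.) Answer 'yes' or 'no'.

Reconstructing the teacher chain from the given facts:
  Rupert -> Oscar -> Dave -> Frank -> Alice -> Yara
(each arrow means 'teacher of the next')
Positions in the chain (0 = top):
  position of Rupert: 0
  position of Oscar: 1
  position of Dave: 2
  position of Frank: 3
  position of Alice: 4
  position of Yara: 5

Rupert is at position 0, Dave is at position 2; signed distance (j - i) = 2.
'grand-teacher' requires j - i = 2. Actual distance is 2, so the relation HOLDS.

Answer: yes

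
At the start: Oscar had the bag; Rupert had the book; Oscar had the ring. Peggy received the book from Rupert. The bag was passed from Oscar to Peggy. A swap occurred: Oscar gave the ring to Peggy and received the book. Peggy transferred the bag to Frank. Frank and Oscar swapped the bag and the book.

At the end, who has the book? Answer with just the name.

Answer: Frank

Derivation:
Tracking all object holders:
Start: bag:Oscar, book:Rupert, ring:Oscar
Event 1 (give book: Rupert -> Peggy). State: bag:Oscar, book:Peggy, ring:Oscar
Event 2 (give bag: Oscar -> Peggy). State: bag:Peggy, book:Peggy, ring:Oscar
Event 3 (swap ring<->book: now ring:Peggy, book:Oscar). State: bag:Peggy, book:Oscar, ring:Peggy
Event 4 (give bag: Peggy -> Frank). State: bag:Frank, book:Oscar, ring:Peggy
Event 5 (swap bag<->book: now bag:Oscar, book:Frank). State: bag:Oscar, book:Frank, ring:Peggy

Final state: bag:Oscar, book:Frank, ring:Peggy
The book is held by Frank.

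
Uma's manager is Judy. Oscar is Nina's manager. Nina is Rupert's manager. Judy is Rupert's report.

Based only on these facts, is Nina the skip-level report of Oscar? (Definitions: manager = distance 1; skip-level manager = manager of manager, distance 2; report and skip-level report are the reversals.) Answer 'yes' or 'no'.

Reconstructing the manager chain from the given facts:
  Oscar -> Nina -> Rupert -> Judy -> Uma
(each arrow means 'manager of the next')
Positions in the chain (0 = top):
  position of Oscar: 0
  position of Nina: 1
  position of Rupert: 2
  position of Judy: 3
  position of Uma: 4

Nina is at position 1, Oscar is at position 0; signed distance (j - i) = -1.
'skip-level report' requires j - i = -2. Actual distance is -1, so the relation does NOT hold.

Answer: no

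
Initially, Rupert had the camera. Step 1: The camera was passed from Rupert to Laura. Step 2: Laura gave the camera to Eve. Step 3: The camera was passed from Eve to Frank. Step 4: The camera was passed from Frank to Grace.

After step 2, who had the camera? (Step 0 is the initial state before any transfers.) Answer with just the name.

Answer: Eve

Derivation:
Tracking the camera holder through step 2:
After step 0 (start): Rupert
After step 1: Laura
After step 2: Eve

At step 2, the holder is Eve.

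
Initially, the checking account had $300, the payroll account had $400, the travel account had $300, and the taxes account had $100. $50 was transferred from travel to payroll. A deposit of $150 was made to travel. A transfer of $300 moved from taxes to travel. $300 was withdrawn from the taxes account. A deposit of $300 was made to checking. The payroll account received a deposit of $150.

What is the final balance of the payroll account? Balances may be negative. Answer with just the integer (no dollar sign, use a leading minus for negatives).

Tracking account balances step by step:
Start: checking=300, payroll=400, travel=300, taxes=100
Event 1 (transfer 50 travel -> payroll): travel: 300 - 50 = 250, payroll: 400 + 50 = 450. Balances: checking=300, payroll=450, travel=250, taxes=100
Event 2 (deposit 150 to travel): travel: 250 + 150 = 400. Balances: checking=300, payroll=450, travel=400, taxes=100
Event 3 (transfer 300 taxes -> travel): taxes: 100 - 300 = -200, travel: 400 + 300 = 700. Balances: checking=300, payroll=450, travel=700, taxes=-200
Event 4 (withdraw 300 from taxes): taxes: -200 - 300 = -500. Balances: checking=300, payroll=450, travel=700, taxes=-500
Event 5 (deposit 300 to checking): checking: 300 + 300 = 600. Balances: checking=600, payroll=450, travel=700, taxes=-500
Event 6 (deposit 150 to payroll): payroll: 450 + 150 = 600. Balances: checking=600, payroll=600, travel=700, taxes=-500

Final balance of payroll: 600

Answer: 600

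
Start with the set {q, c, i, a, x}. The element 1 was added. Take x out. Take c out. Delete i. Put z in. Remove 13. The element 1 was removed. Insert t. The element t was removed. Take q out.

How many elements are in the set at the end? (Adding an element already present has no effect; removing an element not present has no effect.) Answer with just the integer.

Tracking the set through each operation:
Start: {a, c, i, q, x}
Event 1 (add 1): added. Set: {1, a, c, i, q, x}
Event 2 (remove x): removed. Set: {1, a, c, i, q}
Event 3 (remove c): removed. Set: {1, a, i, q}
Event 4 (remove i): removed. Set: {1, a, q}
Event 5 (add z): added. Set: {1, a, q, z}
Event 6 (remove 13): not present, no change. Set: {1, a, q, z}
Event 7 (remove 1): removed. Set: {a, q, z}
Event 8 (add t): added. Set: {a, q, t, z}
Event 9 (remove t): removed. Set: {a, q, z}
Event 10 (remove q): removed. Set: {a, z}

Final set: {a, z} (size 2)

Answer: 2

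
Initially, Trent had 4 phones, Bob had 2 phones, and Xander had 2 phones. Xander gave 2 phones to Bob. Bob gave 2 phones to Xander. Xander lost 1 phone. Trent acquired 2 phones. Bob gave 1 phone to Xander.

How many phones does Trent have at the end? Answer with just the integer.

Tracking counts step by step:
Start: Trent=4, Bob=2, Xander=2
Event 1 (Xander -> Bob, 2): Xander: 2 -> 0, Bob: 2 -> 4. State: Trent=4, Bob=4, Xander=0
Event 2 (Bob -> Xander, 2): Bob: 4 -> 2, Xander: 0 -> 2. State: Trent=4, Bob=2, Xander=2
Event 3 (Xander -1): Xander: 2 -> 1. State: Trent=4, Bob=2, Xander=1
Event 4 (Trent +2): Trent: 4 -> 6. State: Trent=6, Bob=2, Xander=1
Event 5 (Bob -> Xander, 1): Bob: 2 -> 1, Xander: 1 -> 2. State: Trent=6, Bob=1, Xander=2

Trent's final count: 6

Answer: 6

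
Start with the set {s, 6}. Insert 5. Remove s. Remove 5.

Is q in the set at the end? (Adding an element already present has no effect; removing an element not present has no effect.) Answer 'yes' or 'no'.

Answer: no

Derivation:
Tracking the set through each operation:
Start: {6, s}
Event 1 (add 5): added. Set: {5, 6, s}
Event 2 (remove s): removed. Set: {5, 6}
Event 3 (remove 5): removed. Set: {6}

Final set: {6} (size 1)
q is NOT in the final set.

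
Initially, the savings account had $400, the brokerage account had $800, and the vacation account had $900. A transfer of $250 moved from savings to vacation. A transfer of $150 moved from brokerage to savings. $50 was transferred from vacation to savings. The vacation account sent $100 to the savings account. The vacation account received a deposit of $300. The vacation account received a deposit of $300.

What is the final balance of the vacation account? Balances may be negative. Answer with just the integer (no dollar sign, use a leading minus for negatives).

Tracking account balances step by step:
Start: savings=400, brokerage=800, vacation=900
Event 1 (transfer 250 savings -> vacation): savings: 400 - 250 = 150, vacation: 900 + 250 = 1150. Balances: savings=150, brokerage=800, vacation=1150
Event 2 (transfer 150 brokerage -> savings): brokerage: 800 - 150 = 650, savings: 150 + 150 = 300. Balances: savings=300, brokerage=650, vacation=1150
Event 3 (transfer 50 vacation -> savings): vacation: 1150 - 50 = 1100, savings: 300 + 50 = 350. Balances: savings=350, brokerage=650, vacation=1100
Event 4 (transfer 100 vacation -> savings): vacation: 1100 - 100 = 1000, savings: 350 + 100 = 450. Balances: savings=450, brokerage=650, vacation=1000
Event 5 (deposit 300 to vacation): vacation: 1000 + 300 = 1300. Balances: savings=450, brokerage=650, vacation=1300
Event 6 (deposit 300 to vacation): vacation: 1300 + 300 = 1600. Balances: savings=450, brokerage=650, vacation=1600

Final balance of vacation: 1600

Answer: 1600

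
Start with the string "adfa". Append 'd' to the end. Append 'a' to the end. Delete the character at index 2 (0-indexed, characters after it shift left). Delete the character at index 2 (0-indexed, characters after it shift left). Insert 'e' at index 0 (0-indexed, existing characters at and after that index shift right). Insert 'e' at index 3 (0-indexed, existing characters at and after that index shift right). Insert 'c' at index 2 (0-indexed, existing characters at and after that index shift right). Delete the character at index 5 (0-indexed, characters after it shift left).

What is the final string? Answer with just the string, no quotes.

Answer: eacdea

Derivation:
Applying each edit step by step:
Start: "adfa"
Op 1 (append 'd'): "adfa" -> "adfad"
Op 2 (append 'a'): "adfad" -> "adfada"
Op 3 (delete idx 2 = 'f'): "adfada" -> "adada"
Op 4 (delete idx 2 = 'a'): "adada" -> "adda"
Op 5 (insert 'e' at idx 0): "adda" -> "eadda"
Op 6 (insert 'e' at idx 3): "eadda" -> "eadeda"
Op 7 (insert 'c' at idx 2): "eadeda" -> "eacdeda"
Op 8 (delete idx 5 = 'd'): "eacdeda" -> "eacdea"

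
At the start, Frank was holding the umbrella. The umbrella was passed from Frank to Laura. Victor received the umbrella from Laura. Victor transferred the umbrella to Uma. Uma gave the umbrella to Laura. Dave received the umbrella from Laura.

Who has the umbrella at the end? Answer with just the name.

Tracking the umbrella through each event:
Start: Frank has the umbrella.
After event 1: Laura has the umbrella.
After event 2: Victor has the umbrella.
After event 3: Uma has the umbrella.
After event 4: Laura has the umbrella.
After event 5: Dave has the umbrella.

Answer: Dave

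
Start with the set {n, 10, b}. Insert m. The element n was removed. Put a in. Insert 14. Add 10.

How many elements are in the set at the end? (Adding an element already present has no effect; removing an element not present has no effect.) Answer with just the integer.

Tracking the set through each operation:
Start: {10, b, n}
Event 1 (add m): added. Set: {10, b, m, n}
Event 2 (remove n): removed. Set: {10, b, m}
Event 3 (add a): added. Set: {10, a, b, m}
Event 4 (add 14): added. Set: {10, 14, a, b, m}
Event 5 (add 10): already present, no change. Set: {10, 14, a, b, m}

Final set: {10, 14, a, b, m} (size 5)

Answer: 5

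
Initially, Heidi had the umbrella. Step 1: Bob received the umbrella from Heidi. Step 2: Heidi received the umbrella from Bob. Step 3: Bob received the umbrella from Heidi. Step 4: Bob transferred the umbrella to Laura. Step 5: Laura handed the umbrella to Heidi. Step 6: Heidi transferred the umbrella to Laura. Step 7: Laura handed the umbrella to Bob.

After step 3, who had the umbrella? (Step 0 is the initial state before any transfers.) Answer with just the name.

Tracking the umbrella holder through step 3:
After step 0 (start): Heidi
After step 1: Bob
After step 2: Heidi
After step 3: Bob

At step 3, the holder is Bob.

Answer: Bob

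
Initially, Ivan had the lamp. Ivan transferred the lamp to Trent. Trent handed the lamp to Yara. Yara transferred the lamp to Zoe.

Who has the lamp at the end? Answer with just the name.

Answer: Zoe

Derivation:
Tracking the lamp through each event:
Start: Ivan has the lamp.
After event 1: Trent has the lamp.
After event 2: Yara has the lamp.
After event 3: Zoe has the lamp.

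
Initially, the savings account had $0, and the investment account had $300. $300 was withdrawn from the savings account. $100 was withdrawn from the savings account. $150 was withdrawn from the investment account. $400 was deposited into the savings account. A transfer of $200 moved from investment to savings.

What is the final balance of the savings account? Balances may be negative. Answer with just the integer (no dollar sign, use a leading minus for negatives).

Tracking account balances step by step:
Start: savings=0, investment=300
Event 1 (withdraw 300 from savings): savings: 0 - 300 = -300. Balances: savings=-300, investment=300
Event 2 (withdraw 100 from savings): savings: -300 - 100 = -400. Balances: savings=-400, investment=300
Event 3 (withdraw 150 from investment): investment: 300 - 150 = 150. Balances: savings=-400, investment=150
Event 4 (deposit 400 to savings): savings: -400 + 400 = 0. Balances: savings=0, investment=150
Event 5 (transfer 200 investment -> savings): investment: 150 - 200 = -50, savings: 0 + 200 = 200. Balances: savings=200, investment=-50

Final balance of savings: 200

Answer: 200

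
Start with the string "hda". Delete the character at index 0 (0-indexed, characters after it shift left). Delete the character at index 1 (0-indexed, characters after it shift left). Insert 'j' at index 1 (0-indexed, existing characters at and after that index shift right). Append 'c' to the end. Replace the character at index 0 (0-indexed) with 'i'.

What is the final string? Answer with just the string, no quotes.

Applying each edit step by step:
Start: "hda"
Op 1 (delete idx 0 = 'h'): "hda" -> "da"
Op 2 (delete idx 1 = 'a'): "da" -> "d"
Op 3 (insert 'j' at idx 1): "d" -> "dj"
Op 4 (append 'c'): "dj" -> "djc"
Op 5 (replace idx 0: 'd' -> 'i'): "djc" -> "ijc"

Answer: ijc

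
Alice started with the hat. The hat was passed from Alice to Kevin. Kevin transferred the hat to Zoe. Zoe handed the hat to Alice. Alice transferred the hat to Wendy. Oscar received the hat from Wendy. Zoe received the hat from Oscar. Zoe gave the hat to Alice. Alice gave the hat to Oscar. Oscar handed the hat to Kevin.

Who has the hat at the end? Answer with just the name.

Tracking the hat through each event:
Start: Alice has the hat.
After event 1: Kevin has the hat.
After event 2: Zoe has the hat.
After event 3: Alice has the hat.
After event 4: Wendy has the hat.
After event 5: Oscar has the hat.
After event 6: Zoe has the hat.
After event 7: Alice has the hat.
After event 8: Oscar has the hat.
After event 9: Kevin has the hat.

Answer: Kevin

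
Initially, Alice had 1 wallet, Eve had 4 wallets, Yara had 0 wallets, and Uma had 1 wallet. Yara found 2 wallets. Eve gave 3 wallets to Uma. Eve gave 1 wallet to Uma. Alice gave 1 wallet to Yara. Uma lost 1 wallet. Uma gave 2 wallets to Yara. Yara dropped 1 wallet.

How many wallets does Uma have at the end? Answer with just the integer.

Tracking counts step by step:
Start: Alice=1, Eve=4, Yara=0, Uma=1
Event 1 (Yara +2): Yara: 0 -> 2. State: Alice=1, Eve=4, Yara=2, Uma=1
Event 2 (Eve -> Uma, 3): Eve: 4 -> 1, Uma: 1 -> 4. State: Alice=1, Eve=1, Yara=2, Uma=4
Event 3 (Eve -> Uma, 1): Eve: 1 -> 0, Uma: 4 -> 5. State: Alice=1, Eve=0, Yara=2, Uma=5
Event 4 (Alice -> Yara, 1): Alice: 1 -> 0, Yara: 2 -> 3. State: Alice=0, Eve=0, Yara=3, Uma=5
Event 5 (Uma -1): Uma: 5 -> 4. State: Alice=0, Eve=0, Yara=3, Uma=4
Event 6 (Uma -> Yara, 2): Uma: 4 -> 2, Yara: 3 -> 5. State: Alice=0, Eve=0, Yara=5, Uma=2
Event 7 (Yara -1): Yara: 5 -> 4. State: Alice=0, Eve=0, Yara=4, Uma=2

Uma's final count: 2

Answer: 2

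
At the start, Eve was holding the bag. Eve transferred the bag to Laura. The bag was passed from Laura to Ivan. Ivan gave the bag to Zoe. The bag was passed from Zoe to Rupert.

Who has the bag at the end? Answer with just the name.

Tracking the bag through each event:
Start: Eve has the bag.
After event 1: Laura has the bag.
After event 2: Ivan has the bag.
After event 3: Zoe has the bag.
After event 4: Rupert has the bag.

Answer: Rupert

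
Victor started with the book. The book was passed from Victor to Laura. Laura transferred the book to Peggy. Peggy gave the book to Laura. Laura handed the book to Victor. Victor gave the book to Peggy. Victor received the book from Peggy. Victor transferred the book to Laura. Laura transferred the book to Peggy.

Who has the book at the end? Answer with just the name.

Tracking the book through each event:
Start: Victor has the book.
After event 1: Laura has the book.
After event 2: Peggy has the book.
After event 3: Laura has the book.
After event 4: Victor has the book.
After event 5: Peggy has the book.
After event 6: Victor has the book.
After event 7: Laura has the book.
After event 8: Peggy has the book.

Answer: Peggy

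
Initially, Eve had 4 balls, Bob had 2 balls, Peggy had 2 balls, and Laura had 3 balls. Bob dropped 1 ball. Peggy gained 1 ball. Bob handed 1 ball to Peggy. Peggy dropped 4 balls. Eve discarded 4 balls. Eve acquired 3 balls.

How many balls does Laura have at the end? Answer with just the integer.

Answer: 3

Derivation:
Tracking counts step by step:
Start: Eve=4, Bob=2, Peggy=2, Laura=3
Event 1 (Bob -1): Bob: 2 -> 1. State: Eve=4, Bob=1, Peggy=2, Laura=3
Event 2 (Peggy +1): Peggy: 2 -> 3. State: Eve=4, Bob=1, Peggy=3, Laura=3
Event 3 (Bob -> Peggy, 1): Bob: 1 -> 0, Peggy: 3 -> 4. State: Eve=4, Bob=0, Peggy=4, Laura=3
Event 4 (Peggy -4): Peggy: 4 -> 0. State: Eve=4, Bob=0, Peggy=0, Laura=3
Event 5 (Eve -4): Eve: 4 -> 0. State: Eve=0, Bob=0, Peggy=0, Laura=3
Event 6 (Eve +3): Eve: 0 -> 3. State: Eve=3, Bob=0, Peggy=0, Laura=3

Laura's final count: 3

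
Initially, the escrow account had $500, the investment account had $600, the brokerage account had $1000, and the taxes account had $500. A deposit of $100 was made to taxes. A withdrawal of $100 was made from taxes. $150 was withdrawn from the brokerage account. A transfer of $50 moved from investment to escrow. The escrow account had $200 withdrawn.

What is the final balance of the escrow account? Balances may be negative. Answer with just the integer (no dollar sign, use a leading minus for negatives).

Tracking account balances step by step:
Start: escrow=500, investment=600, brokerage=1000, taxes=500
Event 1 (deposit 100 to taxes): taxes: 500 + 100 = 600. Balances: escrow=500, investment=600, brokerage=1000, taxes=600
Event 2 (withdraw 100 from taxes): taxes: 600 - 100 = 500. Balances: escrow=500, investment=600, brokerage=1000, taxes=500
Event 3 (withdraw 150 from brokerage): brokerage: 1000 - 150 = 850. Balances: escrow=500, investment=600, brokerage=850, taxes=500
Event 4 (transfer 50 investment -> escrow): investment: 600 - 50 = 550, escrow: 500 + 50 = 550. Balances: escrow=550, investment=550, brokerage=850, taxes=500
Event 5 (withdraw 200 from escrow): escrow: 550 - 200 = 350. Balances: escrow=350, investment=550, brokerage=850, taxes=500

Final balance of escrow: 350

Answer: 350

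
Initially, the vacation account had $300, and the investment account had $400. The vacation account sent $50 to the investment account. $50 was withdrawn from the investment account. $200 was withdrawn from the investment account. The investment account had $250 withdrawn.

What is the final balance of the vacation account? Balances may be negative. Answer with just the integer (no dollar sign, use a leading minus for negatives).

Tracking account balances step by step:
Start: vacation=300, investment=400
Event 1 (transfer 50 vacation -> investment): vacation: 300 - 50 = 250, investment: 400 + 50 = 450. Balances: vacation=250, investment=450
Event 2 (withdraw 50 from investment): investment: 450 - 50 = 400. Balances: vacation=250, investment=400
Event 3 (withdraw 200 from investment): investment: 400 - 200 = 200. Balances: vacation=250, investment=200
Event 4 (withdraw 250 from investment): investment: 200 - 250 = -50. Balances: vacation=250, investment=-50

Final balance of vacation: 250

Answer: 250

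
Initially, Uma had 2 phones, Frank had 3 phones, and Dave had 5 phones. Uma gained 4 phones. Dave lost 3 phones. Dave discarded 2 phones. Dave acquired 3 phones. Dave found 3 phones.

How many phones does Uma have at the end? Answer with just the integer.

Tracking counts step by step:
Start: Uma=2, Frank=3, Dave=5
Event 1 (Uma +4): Uma: 2 -> 6. State: Uma=6, Frank=3, Dave=5
Event 2 (Dave -3): Dave: 5 -> 2. State: Uma=6, Frank=3, Dave=2
Event 3 (Dave -2): Dave: 2 -> 0. State: Uma=6, Frank=3, Dave=0
Event 4 (Dave +3): Dave: 0 -> 3. State: Uma=6, Frank=3, Dave=3
Event 5 (Dave +3): Dave: 3 -> 6. State: Uma=6, Frank=3, Dave=6

Uma's final count: 6

Answer: 6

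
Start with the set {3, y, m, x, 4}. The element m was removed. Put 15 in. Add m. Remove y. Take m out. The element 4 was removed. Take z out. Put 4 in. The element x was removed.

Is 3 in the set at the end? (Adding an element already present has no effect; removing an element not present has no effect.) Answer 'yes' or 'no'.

Answer: yes

Derivation:
Tracking the set through each operation:
Start: {3, 4, m, x, y}
Event 1 (remove m): removed. Set: {3, 4, x, y}
Event 2 (add 15): added. Set: {15, 3, 4, x, y}
Event 3 (add m): added. Set: {15, 3, 4, m, x, y}
Event 4 (remove y): removed. Set: {15, 3, 4, m, x}
Event 5 (remove m): removed. Set: {15, 3, 4, x}
Event 6 (remove 4): removed. Set: {15, 3, x}
Event 7 (remove z): not present, no change. Set: {15, 3, x}
Event 8 (add 4): added. Set: {15, 3, 4, x}
Event 9 (remove x): removed. Set: {15, 3, 4}

Final set: {15, 3, 4} (size 3)
3 is in the final set.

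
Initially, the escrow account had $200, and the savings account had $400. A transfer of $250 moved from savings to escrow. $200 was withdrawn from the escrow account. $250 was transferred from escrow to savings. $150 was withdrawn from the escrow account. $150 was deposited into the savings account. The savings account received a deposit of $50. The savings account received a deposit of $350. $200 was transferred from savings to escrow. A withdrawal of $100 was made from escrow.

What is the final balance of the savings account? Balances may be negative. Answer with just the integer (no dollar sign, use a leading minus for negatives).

Answer: 750

Derivation:
Tracking account balances step by step:
Start: escrow=200, savings=400
Event 1 (transfer 250 savings -> escrow): savings: 400 - 250 = 150, escrow: 200 + 250 = 450. Balances: escrow=450, savings=150
Event 2 (withdraw 200 from escrow): escrow: 450 - 200 = 250. Balances: escrow=250, savings=150
Event 3 (transfer 250 escrow -> savings): escrow: 250 - 250 = 0, savings: 150 + 250 = 400. Balances: escrow=0, savings=400
Event 4 (withdraw 150 from escrow): escrow: 0 - 150 = -150. Balances: escrow=-150, savings=400
Event 5 (deposit 150 to savings): savings: 400 + 150 = 550. Balances: escrow=-150, savings=550
Event 6 (deposit 50 to savings): savings: 550 + 50 = 600. Balances: escrow=-150, savings=600
Event 7 (deposit 350 to savings): savings: 600 + 350 = 950. Balances: escrow=-150, savings=950
Event 8 (transfer 200 savings -> escrow): savings: 950 - 200 = 750, escrow: -150 + 200 = 50. Balances: escrow=50, savings=750
Event 9 (withdraw 100 from escrow): escrow: 50 - 100 = -50. Balances: escrow=-50, savings=750

Final balance of savings: 750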